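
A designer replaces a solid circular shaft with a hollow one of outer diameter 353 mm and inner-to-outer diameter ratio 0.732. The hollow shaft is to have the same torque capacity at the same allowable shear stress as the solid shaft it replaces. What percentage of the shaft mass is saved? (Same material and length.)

41.8 %

Equal τ_max and T ⇒ the solid shaft needs d_s³ = d_o³(1−k⁴), so d_s = 353·(1−0.732⁴)^(1/3) = 315.3 mm.
Area ratio A_h/A_s = d_o²(1−k²)/d_s² = (1−k²)/(1−k⁴)^(2/3) = 0.5817.
Mass saving = 1 − 0.5817 = 41.8 %.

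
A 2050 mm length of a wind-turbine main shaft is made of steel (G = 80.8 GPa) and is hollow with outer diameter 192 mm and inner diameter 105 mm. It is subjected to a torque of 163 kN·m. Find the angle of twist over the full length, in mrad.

J = π(d_o⁴ − d_i⁴)/32 = π(0.192⁴ − 0.105⁴)/32 = 1.215×10^-4 m⁴.
θ = T·L/(G·J) = 163000 × 2.05 / (80.8×10⁹ × 1.215×10^-4) = 0.03404 rad.

34.0 mrad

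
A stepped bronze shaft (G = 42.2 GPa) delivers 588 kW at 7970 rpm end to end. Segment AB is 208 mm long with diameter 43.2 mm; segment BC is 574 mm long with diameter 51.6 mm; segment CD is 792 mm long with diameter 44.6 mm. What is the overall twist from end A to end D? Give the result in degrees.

3.32°

ω = 2π·7970/60 = 834.6 rad/s, so T = P/ω = 588×10³ / 834.6 = 704.5 N·m.
J_AB = π(0.0432)⁴/32 = 3.42×10^-7 m⁴; J_BC = π(0.0516)⁴/32 = 6.96×10^-7 m⁴; J_CD = π(0.0446)⁴/32 = 3.88×10^-7 m⁴.
θ = (T/G)·Σ L_i/J_i = (704.5/42.2×10⁹)·(0.208/3.42×10^-7 + 0.574/6.96×10^-7 + 0.792/3.88×10^-7) = 0.05796 rad.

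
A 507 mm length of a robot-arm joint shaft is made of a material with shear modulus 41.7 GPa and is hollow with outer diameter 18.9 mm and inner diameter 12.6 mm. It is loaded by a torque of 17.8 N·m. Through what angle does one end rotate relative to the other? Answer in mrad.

21.5 mrad

J = π(d_o⁴ − d_i⁴)/32 = π(0.0189⁴ − 0.0126⁴)/32 = 1.005×10^-8 m⁴.
θ = T·L/(G·J) = 17.80 × 0.507 / (41.7×10⁹ × 1.005×10^-8) = 0.02153 rad.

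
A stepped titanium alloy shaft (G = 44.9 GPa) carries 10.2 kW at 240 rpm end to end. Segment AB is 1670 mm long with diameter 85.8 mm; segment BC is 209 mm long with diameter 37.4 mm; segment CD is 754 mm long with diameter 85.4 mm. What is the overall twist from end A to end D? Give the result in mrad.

14.0 mrad

ω = 2π·240/60 = 25.13 rad/s, so T = P/ω = 10.2×10³ / 25.13 = 405.8 N·m.
J_AB = π(0.0858)⁴/32 = 5.32×10^-6 m⁴; J_BC = π(0.0374)⁴/32 = 1.92×10^-7 m⁴; J_CD = π(0.0854)⁴/32 = 5.22×10^-6 m⁴.
θ = (T/G)·Σ L_i/J_i = (405.8/44.9×10⁹)·(1.67/5.32×10^-6 + 0.209/1.92×10^-7 + 0.754/5.22×10^-6) = 0.01398 rad.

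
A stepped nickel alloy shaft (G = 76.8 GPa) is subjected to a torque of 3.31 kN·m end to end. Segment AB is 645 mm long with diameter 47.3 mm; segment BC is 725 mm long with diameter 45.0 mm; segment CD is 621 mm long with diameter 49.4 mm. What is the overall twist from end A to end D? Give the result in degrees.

10.3°

J_AB = π(0.0473)⁴/32 = 4.91×10^-7 m⁴; J_BC = π(0.0450)⁴/32 = 4.03×10^-7 m⁴; J_CD = π(0.0494)⁴/32 = 5.85×10^-7 m⁴.
θ = (T/G)·Σ L_i/J_i = (3310/76.8×10⁹)·(0.645/4.91×10^-7 + 0.725/4.03×10^-7 + 0.621/5.85×10^-7) = 0.1800 rad.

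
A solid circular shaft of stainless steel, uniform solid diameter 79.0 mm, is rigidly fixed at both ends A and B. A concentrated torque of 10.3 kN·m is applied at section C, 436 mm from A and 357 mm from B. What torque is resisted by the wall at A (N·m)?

4640 N·m

With uniform GJ and both ends fixed, compatibility θ_AC = θ_CB gives T_A·a = T_B·b, together with T_A + T_B = T₀.
T_A = T₀·b/(a+b) = 10300·357/793.0 = 4637 N·m; T_B = 5663 N·m.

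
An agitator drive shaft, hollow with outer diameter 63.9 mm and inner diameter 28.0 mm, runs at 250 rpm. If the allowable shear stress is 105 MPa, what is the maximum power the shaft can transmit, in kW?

J = π(d_o⁴ − d_i⁴)/32 = π(0.0639⁴ − 0.0280⁴)/32 = 1.576×10^-6 m⁴.
T_max = τ_allow·J/r = 1.05×10^8 × 1.576×10^-6 / 0.0319 = 5181 N·m.
ω = 2π·250/60 = 26.18 rad/s, so P_max = T_max·ω = 1.356×10^5 W.

136 kW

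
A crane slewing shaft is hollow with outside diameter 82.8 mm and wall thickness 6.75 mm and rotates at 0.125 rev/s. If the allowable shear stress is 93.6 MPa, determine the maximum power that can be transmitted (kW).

J = π(d_o⁴ − d_i⁴)/32 = π(0.0828⁴ − 0.0693⁴)/32 = 2.350×10^-6 m⁴.
T_max = τ_allow·J/r = 9.36×10^7 × 2.350×10^-6 / 0.0414 = 5313 N·m.
ω = 2π·0.125 = 0.7854 rad/s, so P_max = T_max·ω = 4173 W.

4.17 kW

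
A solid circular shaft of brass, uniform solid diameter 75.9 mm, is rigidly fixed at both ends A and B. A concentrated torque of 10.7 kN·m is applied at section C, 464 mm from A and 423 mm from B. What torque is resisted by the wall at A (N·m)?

With uniform GJ and both ends fixed, compatibility θ_AC = θ_CB gives T_A·a = T_B·b, together with T_A + T_B = T₀.
T_A = T₀·b/(a+b) = 10700·423/887.0 = 5103 N·m; T_B = 5597 N·m.

5100 N·m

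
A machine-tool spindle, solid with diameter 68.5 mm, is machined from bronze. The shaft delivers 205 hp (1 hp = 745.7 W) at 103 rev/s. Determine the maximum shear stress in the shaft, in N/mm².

3.74 N/mm²

ω = 2π·103 = 647.2 rad/s, so T = P/ω = 205×745.7 / 647.2 = 236.2 N·m.
J = πd⁴/32 = π(0.0685)⁴/32 = 2.162×10^-6 m⁴.
τ_max = T·r/J = 236.2 × 0.0343 / 2.162×10^-6 = 3.743×10^6 Pa.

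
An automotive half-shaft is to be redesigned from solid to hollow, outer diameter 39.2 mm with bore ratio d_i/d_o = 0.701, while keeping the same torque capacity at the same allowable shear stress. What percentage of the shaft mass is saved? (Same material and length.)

38.9 %

Equal τ_max and T ⇒ the solid shaft needs d_s³ = d_o³(1−k⁴), so d_s = 39.2·(1−0.701⁴)^(1/3) = 35.75 mm.
Area ratio A_h/A_s = d_o²(1−k²)/d_s² = (1−k²)/(1−k⁴)^(2/3) = 0.6115.
Mass saving = 1 − 0.6115 = 38.9 %.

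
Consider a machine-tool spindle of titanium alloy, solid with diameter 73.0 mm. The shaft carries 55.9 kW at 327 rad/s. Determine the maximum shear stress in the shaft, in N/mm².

ω = 327 rad/s, so T = P/ω = 55.9×10³ / 327.0 = 170.9 N·m.
J = πd⁴/32 = π(0.0730)⁴/32 = 2.788×10^-6 m⁴.
τ_max = T·r/J = 170.9 × 0.0365 / 2.788×10^-6 = 2.238×10^6 Pa.

2.24 N/mm²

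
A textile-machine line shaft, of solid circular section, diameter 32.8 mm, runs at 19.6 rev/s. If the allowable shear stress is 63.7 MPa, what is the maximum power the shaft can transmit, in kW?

54.4 kW

J = πd⁴/32 = π(0.0328)⁴/32 = 1.136×10^-7 m⁴.
T_max = τ_allow·J/r = 6.37×10^7 × 1.136×10^-7 / 0.0164 = 441.4 N·m.
ω = 2π·19.6 = 123.2 rad/s, so P_max = T_max·ω = 5.435×10^4 W.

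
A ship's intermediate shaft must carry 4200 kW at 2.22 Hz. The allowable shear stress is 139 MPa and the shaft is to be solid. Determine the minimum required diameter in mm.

223 mm

ω = 2π·2.22 = 13.95 rad/s, so T = P/ω = 4200×10³ / 13.95 = 301100 N·m.
For a solid shaft τ_max = 16T/(πd³), so d = (16T/(π τ_allow))^(1/3) = (16·301100/(π·1.39×10^8))^(1/3) = 0.2226 m.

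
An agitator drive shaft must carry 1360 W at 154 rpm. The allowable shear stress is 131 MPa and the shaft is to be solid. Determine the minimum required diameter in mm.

ω = 2π·154/60 = 16.13 rad/s, so T = P/ω = 1360 / 16.13 = 84.33 N·m.
For a solid shaft τ_max = 16T/(πd³), so d = (16T/(π τ_allow))^(1/3) = (16·84.33/(π·1.31×10^8))^(1/3) = 0.01486 m.

14.9 mm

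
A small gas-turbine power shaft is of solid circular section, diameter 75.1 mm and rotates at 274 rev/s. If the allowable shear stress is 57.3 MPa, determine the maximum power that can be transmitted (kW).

8200 kW

J = πd⁴/32 = π(0.0751)⁴/32 = 3.123×10^-6 m⁴.
T_max = τ_allow·J/r = 5.73×10^7 × 3.123×10^-6 / 0.0376 = 4765 N·m.
ω = 2π·274 = 1722 rad/s, so P_max = T_max·ω = 8.204×10^6 W.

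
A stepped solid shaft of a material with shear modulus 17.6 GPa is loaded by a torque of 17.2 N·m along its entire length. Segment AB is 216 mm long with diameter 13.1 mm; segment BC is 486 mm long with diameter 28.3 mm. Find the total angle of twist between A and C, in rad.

0.0806 rad

J_AB = π(0.0131)⁴/32 = 2.89×10^-9 m⁴; J_BC = π(0.0283)⁴/32 = 6.30×10^-8 m⁴.
θ = (T/G)·Σ L_i/J_i = (17.20/17.6×10⁹)·(0.216/2.89×10^-9 + 0.486/6.30×10^-8) = 0.08055 rad.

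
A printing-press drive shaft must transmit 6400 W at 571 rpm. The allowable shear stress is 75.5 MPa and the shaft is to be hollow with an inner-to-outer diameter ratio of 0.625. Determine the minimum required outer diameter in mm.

ω = 2π·571/60 = 59.79 rad/s, so T = P/ω = 6400 / 59.79 = 107.0 N·m.
For a hollow shaft with d_i/d_o = 0.625: τ_max = 16T/(π d_o³ (1−k⁴)), so d_o = [16T/(π τ_allow (1−k⁴))]^(1/3) = [16·107.0/(π·7.55×10^7·0.8474)]^(1/3) = 0.02042 m.

20.4 mm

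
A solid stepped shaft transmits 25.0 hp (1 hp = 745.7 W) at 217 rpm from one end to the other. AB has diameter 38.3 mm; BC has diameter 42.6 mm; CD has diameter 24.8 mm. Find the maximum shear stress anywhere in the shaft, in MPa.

ω = 2π·217/60 = 22.72 rad/s, so T = P/ω = 25.0×745.7 / 22.72 = 820.4 N·m.
Under the same torque, τ_max = 16T/(πd³) is largest where d is smallest — segment CD (d = 24.8 mm).
τ_max = 16·820.4/(π·(0.0248)³) = 2.739×10^8 Pa.

274 MPa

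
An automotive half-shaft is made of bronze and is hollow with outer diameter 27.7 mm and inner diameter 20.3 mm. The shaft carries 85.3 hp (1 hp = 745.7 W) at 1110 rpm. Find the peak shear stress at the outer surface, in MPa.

ω = 2π·1110/60 = 116.2 rad/s, so T = P/ω = 85.3×745.7 / 116.2 = 547.2 N·m.
J = π(d_o⁴ − d_i⁴)/32 = π(0.0277⁴ − 0.0203⁴)/32 = 4.113×10^-8 m⁴.
τ_max = T·r/J = 547.2 × 0.0138 / 4.113×10^-8 = 1.843×10^8 Pa.

184 MPa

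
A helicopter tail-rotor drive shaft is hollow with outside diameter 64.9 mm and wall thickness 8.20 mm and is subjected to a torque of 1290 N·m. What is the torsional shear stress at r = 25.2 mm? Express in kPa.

J = π(d_o⁴ − d_i⁴)/32 = π(0.0649⁴ − 0.0485⁴)/32 = 1.199×10^-6 m⁴.
Shear stress varies linearly with radius: τ = T·r/J = 1290 × 0.0252 / 1.199×10^-6 = 2.712×10^7 Pa.

27100 kPa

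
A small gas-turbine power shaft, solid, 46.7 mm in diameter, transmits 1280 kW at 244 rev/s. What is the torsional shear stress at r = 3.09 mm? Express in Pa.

5.52e6 Pa

ω = 2π·244 = 1533 rad/s, so T = P/ω = 1280×10³ / 1533 = 834.9 N·m.
J = πd⁴/32 = π(0.0467)⁴/32 = 4.669×10^-7 m⁴.
Shear stress varies linearly with radius: τ = T·r/J = 834.9 × 0.00309 / 4.669×10^-7 = 5.525×10^6 Pa.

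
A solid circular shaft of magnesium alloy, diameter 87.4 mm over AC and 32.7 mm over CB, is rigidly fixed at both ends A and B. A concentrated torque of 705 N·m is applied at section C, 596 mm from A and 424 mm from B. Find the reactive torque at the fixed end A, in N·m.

686 N·m

Compatibility: T_A·a/J_AC = T_B·b/J_CB with T_A + T_B = T₀.
J_AC = 5.73×10^-6 m⁴, J_CB = 1.12×10^-7 m⁴, so T_A = T₀·(J_AC/a)/((J_AC/a)+(J_CB/b)) = 686.1 N·m, T_B = 18.90 N·m.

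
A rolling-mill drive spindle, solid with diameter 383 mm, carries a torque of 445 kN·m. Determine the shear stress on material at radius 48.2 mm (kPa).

10200 kPa

J = πd⁴/32 = π(0.383)⁴/32 = 2.112×10^-3 m⁴.
Shear stress varies linearly with radius: τ = T·r/J = 445000 × 0.0482 / 2.112×10^-3 = 1.015×10^7 Pa.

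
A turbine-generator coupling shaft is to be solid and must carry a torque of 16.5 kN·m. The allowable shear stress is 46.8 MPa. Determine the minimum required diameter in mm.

122 mm

For a solid shaft τ_max = 16T/(πd³), so d = (16T/(π τ_allow))^(1/3) = (16·16500/(π·4.68×10^7))^(1/3) = 0.1215 m.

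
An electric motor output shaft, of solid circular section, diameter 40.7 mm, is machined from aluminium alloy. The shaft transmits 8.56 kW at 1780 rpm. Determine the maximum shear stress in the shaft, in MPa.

3.47 MPa

ω = 2π·1780/60 = 186.4 rad/s, so T = P/ω = 8.56×10³ / 186.4 = 45.92 N·m.
J = πd⁴/32 = π(0.0407)⁴/32 = 2.694×10^-7 m⁴.
τ_max = T·r/J = 45.92 × 0.0204 / 2.694×10^-7 = 3.469×10^6 Pa.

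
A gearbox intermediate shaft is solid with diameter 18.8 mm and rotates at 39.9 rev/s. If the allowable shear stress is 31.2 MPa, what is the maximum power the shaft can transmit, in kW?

J = πd⁴/32 = π(0.0188)⁴/32 = 1.226×10^-8 m⁴.
T_max = τ_allow·J/r = 3.12×10^7 × 1.226×10^-8 / 0.00940 = 40.71 N·m.
ω = 2π·39.9 = 250.7 rad/s, so P_max = T_max·ω = 1.020×10^4 W.

10.2 kW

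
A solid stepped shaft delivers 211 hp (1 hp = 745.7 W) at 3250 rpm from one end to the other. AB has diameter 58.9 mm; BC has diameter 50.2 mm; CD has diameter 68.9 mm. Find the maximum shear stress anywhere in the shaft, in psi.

ω = 2π·3250/60 = 340.3 rad/s, so T = P/ω = 211×745.7 / 340.3 = 462.3 N·m.
Under the same torque, τ_max = 16T/(πd³) is largest where d is smallest — segment BC (d = 50.2 mm).
τ_max = 16·462.3/(π·(0.0502)³) = 1.861×10^7 Pa.

2700 psi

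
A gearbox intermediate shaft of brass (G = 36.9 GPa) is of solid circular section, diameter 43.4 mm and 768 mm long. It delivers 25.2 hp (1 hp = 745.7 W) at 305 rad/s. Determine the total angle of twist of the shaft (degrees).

ω = 305 rad/s, so T = P/ω = 25.2×745.7 / 305.0 = 61.61 N·m.
J = πd⁴/32 = π(0.0434)⁴/32 = 3.483×10^-7 m⁴.
θ = T·L/(G·J) = 61.61 × 0.768 / (36.9×10⁹ × 3.483×10^-7) = 3.682×10^-3 rad.

0.211°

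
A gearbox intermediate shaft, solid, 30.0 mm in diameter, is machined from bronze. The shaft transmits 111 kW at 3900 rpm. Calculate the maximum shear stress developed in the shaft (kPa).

ω = 2π·3900/60 = 408.4 rad/s, so T = P/ω = 111×10³ / 408.4 = 271.8 N·m.
J = πd⁴/32 = π(0.0300)⁴/32 = 7.952×10^-8 m⁴.
τ_max = T·r/J = 271.8 × 0.0150 / 7.952×10^-8 = 5.127×10^7 Pa.

51300 kPa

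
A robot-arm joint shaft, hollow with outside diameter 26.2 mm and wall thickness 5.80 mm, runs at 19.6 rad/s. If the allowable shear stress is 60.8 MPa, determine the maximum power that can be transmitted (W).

J = π(d_o⁴ − d_i⁴)/32 = π(0.0262⁴ − 0.0146⁴)/32 = 4.180×10^-8 m⁴.
T_max = τ_allow·J/r = 6.08×10^7 × 4.180×10^-8 / 0.0131 = 194.0 N·m.
ω = 19.6 rad/s, so P_max = T_max·ω = 3802 W.

3800 W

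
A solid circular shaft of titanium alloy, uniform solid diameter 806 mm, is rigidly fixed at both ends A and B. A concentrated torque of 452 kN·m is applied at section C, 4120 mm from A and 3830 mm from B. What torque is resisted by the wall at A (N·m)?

218000 N·m

With uniform GJ and both ends fixed, compatibility θ_AC = θ_CB gives T_A·a = T_B·b, together with T_A + T_B = T₀.
T_A = T₀·b/(a+b) = 452000·3830/7950 = 217800 N·m; T_B = 234200 N·m.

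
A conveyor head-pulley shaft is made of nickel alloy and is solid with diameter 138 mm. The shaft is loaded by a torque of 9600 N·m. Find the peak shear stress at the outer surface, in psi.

J = πd⁴/32 = π(0.138)⁴/32 = 3.561×10^-5 m⁴.
τ_max = T·r/J = 9600 × 0.0690 / 3.561×10^-5 = 1.860×10^7 Pa.

2700 psi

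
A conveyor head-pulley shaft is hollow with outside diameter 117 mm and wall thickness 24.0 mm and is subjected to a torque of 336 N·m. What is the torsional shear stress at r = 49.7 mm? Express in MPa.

J = π(d_o⁴ − d_i⁴)/32 = π(0.117⁴ − 0.0690⁴)/32 = 1.617×10^-5 m⁴.
Shear stress varies linearly with radius: τ = T·r/J = 336.0 × 0.0497 / 1.617×10^-5 = 1.033×10^6 Pa.

1.03 MPa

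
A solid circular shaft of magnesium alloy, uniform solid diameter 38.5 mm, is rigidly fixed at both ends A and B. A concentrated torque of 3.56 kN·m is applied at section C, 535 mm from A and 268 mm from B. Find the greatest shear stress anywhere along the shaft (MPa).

With uniform GJ and both ends fixed, compatibility θ_AC = θ_CB gives T_A·a = T_B·b, together with T_A + T_B = T₀.
T_A = T₀·b/(a+b) = 3560·268/803.0 = 1188 N·m; T_B = 2372 N·m.
τ in each portion: τ_AC = 1.06×10^8 Pa, τ_CB = 2.12×10^8 Pa; maximum is in CB.
τ_max = T_CB·r/J = 2372·0.0192/2.16×10^-7 = 2.117×10^8 Pa.

212 MPa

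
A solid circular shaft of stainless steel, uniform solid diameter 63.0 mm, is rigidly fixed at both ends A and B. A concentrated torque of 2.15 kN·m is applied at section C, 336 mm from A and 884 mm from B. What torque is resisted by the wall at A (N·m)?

With uniform GJ and both ends fixed, compatibility θ_AC = θ_CB gives T_A·a = T_B·b, together with T_A + T_B = T₀.
T_A = T₀·b/(a+b) = 2150·884/1220 = 1558 N·m; T_B = 592.1 N·m.

1560 N·m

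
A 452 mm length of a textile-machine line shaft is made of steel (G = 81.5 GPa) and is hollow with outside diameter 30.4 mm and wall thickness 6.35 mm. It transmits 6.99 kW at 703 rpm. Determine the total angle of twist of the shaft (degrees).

0.407°

ω = 2π·703/60 = 73.62 rad/s, so T = P/ω = 6.99×10³ / 73.62 = 94.95 N·m.
J = π(d_o⁴ − d_i⁴)/32 = π(0.0304⁴ − 0.0177⁴)/32 = 7.421×10^-8 m⁴.
θ = T·L/(G·J) = 94.95 × 0.452 / (81.5×10⁹ × 7.421×10^-8) = 7.096×10^-3 rad.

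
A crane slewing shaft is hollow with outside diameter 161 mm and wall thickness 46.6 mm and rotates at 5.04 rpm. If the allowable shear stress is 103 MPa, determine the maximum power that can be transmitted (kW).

43.1 kW

J = π(d_o⁴ − d_i⁴)/32 = π(0.161⁴ − 0.0678⁴)/32 = 6.389×10^-5 m⁴.
T_max = τ_allow·J/r = 1.03×10^8 × 6.389×10^-5 / 0.0805 = 81750 N·m.
ω = 2π·5.04/60 = 0.5278 rad/s, so P_max = T_max·ω = 4.314×10^4 W.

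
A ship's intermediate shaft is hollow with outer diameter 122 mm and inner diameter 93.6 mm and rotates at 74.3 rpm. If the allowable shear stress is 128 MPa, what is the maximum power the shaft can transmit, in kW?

J = π(d_o⁴ − d_i⁴)/32 = π(0.122⁴ − 0.0936⁴)/32 = 1.421×10^-5 m⁴.
T_max = τ_allow·J/r = 1.28×10^8 × 1.421×10^-5 / 0.0610 = 29830 N·m.
ω = 2π·74.3/60 = 7.781 rad/s, so P_max = T_max·ω = 2.321×10^5 W.

232 kW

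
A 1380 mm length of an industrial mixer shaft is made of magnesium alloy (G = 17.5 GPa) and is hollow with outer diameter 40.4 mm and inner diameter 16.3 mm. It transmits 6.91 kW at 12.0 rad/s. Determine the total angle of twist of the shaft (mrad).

178 mrad

ω = 12.0 rad/s, so T = P/ω = 6.91×10³ / 12.00 = 575.8 N·m.
J = π(d_o⁴ − d_i⁴)/32 = π(0.0404⁴ − 0.0163⁴)/32 = 2.546×10^-7 m⁴.
θ = T·L/(G·J) = 575.8 × 1.38 / (17.5×10⁹ × 2.546×10^-7) = 0.1784 rad.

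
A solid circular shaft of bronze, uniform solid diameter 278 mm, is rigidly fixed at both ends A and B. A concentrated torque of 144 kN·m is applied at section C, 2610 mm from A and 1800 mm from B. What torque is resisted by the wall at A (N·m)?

With uniform GJ and both ends fixed, compatibility θ_AC = θ_CB gives T_A·a = T_B·b, together with T_A + T_B = T₀.
T_A = T₀·b/(a+b) = 144000·1800/4410 = 58780 N·m; T_B = 85220 N·m.

58800 N·m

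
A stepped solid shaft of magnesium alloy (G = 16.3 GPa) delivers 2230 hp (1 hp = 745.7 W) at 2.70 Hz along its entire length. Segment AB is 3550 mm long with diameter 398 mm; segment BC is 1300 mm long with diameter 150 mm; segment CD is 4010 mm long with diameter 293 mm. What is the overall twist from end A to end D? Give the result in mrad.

199 mrad

ω = 2π·2.70 = 16.96 rad/s, so T = P/ω = 2230×745.7 / 16.96 = 98020 N·m.
J_AB = π(0.398)⁴/32 = 2.46×10^-3 m⁴; J_BC = π(0.150)⁴/32 = 4.97×10^-5 m⁴; J_CD = π(0.293)⁴/32 = 7.24×10^-4 m⁴.
θ = (T/G)·Σ L_i/J_i = (98020/16.3×10⁹)·(3.55/2.46×10^-3 + 1.30/4.97×10^-5 + 4.01/7.24×10^-4) = 0.1993 rad.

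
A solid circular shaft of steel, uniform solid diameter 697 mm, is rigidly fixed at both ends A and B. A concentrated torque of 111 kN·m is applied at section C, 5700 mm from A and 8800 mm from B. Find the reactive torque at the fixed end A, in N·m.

With uniform GJ and both ends fixed, compatibility θ_AC = θ_CB gives T_A·a = T_B·b, together with T_A + T_B = T₀.
T_A = T₀·b/(a+b) = 111000·8800/14500 = 67370 N·m; T_B = 43630 N·m.

67400 N·m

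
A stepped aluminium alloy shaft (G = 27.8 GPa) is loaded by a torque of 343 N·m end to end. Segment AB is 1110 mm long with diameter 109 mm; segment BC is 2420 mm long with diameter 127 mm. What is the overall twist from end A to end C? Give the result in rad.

J_AB = π(0.109)⁴/32 = 1.39×10^-5 m⁴; J_BC = π(0.127)⁴/32 = 2.55×10^-5 m⁴.
θ = (T/G)·Σ L_i/J_i = (343.0/27.8×10⁹)·(1.11/1.39×10^-5 + 2.42/2.55×10^-5) = 2.157×10^-3 rad.

0.00216 rad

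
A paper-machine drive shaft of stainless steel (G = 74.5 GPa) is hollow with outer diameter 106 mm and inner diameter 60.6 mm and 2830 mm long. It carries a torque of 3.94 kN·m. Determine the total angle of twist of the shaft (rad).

J = π(d_o⁴ − d_i⁴)/32 = π(0.106⁴ − 0.0606⁴)/32 = 1.107×10^-5 m⁴.
θ = T·L/(G·J) = 3940 × 2.83 / (74.5×10⁹ × 1.107×10^-5) = 0.01352 rad.

0.0135 rad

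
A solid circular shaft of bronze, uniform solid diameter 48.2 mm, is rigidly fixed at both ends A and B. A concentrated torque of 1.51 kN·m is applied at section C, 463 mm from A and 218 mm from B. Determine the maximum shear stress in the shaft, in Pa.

4.67e7 Pa

With uniform GJ and both ends fixed, compatibility θ_AC = θ_CB gives T_A·a = T_B·b, together with T_A + T_B = T₀.
T_A = T₀·b/(a+b) = 1510·218/681.0 = 483.4 N·m; T_B = 1027 N·m.
τ in each portion: τ_AC = 2.20×10^7 Pa, τ_CB = 4.67×10^7 Pa; maximum is in CB.
τ_max = T_CB·r/J = 1027·0.0241/5.30×10^-7 = 4.669×10^7 Pa.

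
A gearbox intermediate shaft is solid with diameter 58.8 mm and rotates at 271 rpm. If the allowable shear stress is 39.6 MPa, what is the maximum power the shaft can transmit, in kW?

44.9 kW

J = πd⁴/32 = π(0.0588)⁴/32 = 1.174×10^-6 m⁴.
T_max = τ_allow·J/r = 3.96×10^7 × 1.174×10^-6 / 0.0294 = 1581 N·m.
ω = 2π·271/60 = 28.38 rad/s, so P_max = T_max·ω = 4.486×10^4 W.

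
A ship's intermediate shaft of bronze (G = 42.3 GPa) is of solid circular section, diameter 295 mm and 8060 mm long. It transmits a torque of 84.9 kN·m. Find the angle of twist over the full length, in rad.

0.0218 rad

J = πd⁴/32 = π(0.295)⁴/32 = 7.435×10^-4 m⁴.
θ = T·L/(G·J) = 84900 × 8.06 / (42.3×10⁹ × 7.435×10^-4) = 0.02176 rad.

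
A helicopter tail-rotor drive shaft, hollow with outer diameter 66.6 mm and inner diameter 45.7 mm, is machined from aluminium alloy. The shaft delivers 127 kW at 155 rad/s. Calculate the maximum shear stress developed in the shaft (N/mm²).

18.1 N/mm²

ω = 155 rad/s, so T = P/ω = 127×10³ / 155.0 = 819.4 N·m.
J = π(d_o⁴ − d_i⁴)/32 = π(0.0666⁴ − 0.0457⁴)/32 = 1.503×10^-6 m⁴.
τ_max = T·r/J = 819.4 × 0.0333 / 1.503×10^-6 = 1.815×10^7 Pa.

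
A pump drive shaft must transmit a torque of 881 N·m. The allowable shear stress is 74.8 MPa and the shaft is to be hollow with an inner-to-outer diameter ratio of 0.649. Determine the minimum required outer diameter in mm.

41.8 mm

For a hollow shaft with d_i/d_o = 0.649: τ_max = 16T/(π d_o³ (1−k⁴)), so d_o = [16T/(π τ_allow (1−k⁴))]^(1/3) = [16·881.0/(π·7.48×10^7·0.8226)]^(1/3) = 0.04178 m.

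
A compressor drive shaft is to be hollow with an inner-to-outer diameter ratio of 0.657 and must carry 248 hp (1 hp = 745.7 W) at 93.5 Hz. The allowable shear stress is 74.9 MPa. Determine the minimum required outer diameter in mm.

ω = 2π·93.5 = 587.5 rad/s, so T = P/ω = 248×745.7 / 587.5 = 314.8 N·m.
For a hollow shaft with d_i/d_o = 0.657: τ_max = 16T/(π d_o³ (1−k⁴)), so d_o = [16T/(π τ_allow (1−k⁴))]^(1/3) = [16·314.8/(π·7.49×10^7·0.8137)]^(1/3) = 0.02974 m.

29.7 mm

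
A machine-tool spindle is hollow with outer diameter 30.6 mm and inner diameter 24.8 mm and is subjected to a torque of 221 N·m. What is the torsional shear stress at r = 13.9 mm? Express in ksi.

9.10 ksi

J = π(d_o⁴ − d_i⁴)/32 = π(0.0306⁴ − 0.0248⁴)/32 = 4.894×10^-8 m⁴.
Shear stress varies linearly with radius: τ = T·r/J = 221.0 × 0.0139 / 4.894×10^-8 = 6.277×10^7 Pa.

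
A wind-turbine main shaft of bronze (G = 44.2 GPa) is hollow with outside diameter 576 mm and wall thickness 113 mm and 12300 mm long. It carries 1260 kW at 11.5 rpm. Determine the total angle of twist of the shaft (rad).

0.0312 rad

ω = 2π·11.5/60 = 1.204 rad/s, so T = P/ω = 1260×10³ / 1.204 = 1.046e6 N·m.
J = π(d_o⁴ − d_i⁴)/32 = π(0.576⁴ − 0.350⁴)/32 = 9.333×10^-3 m⁴.
θ = T·L/(G·J) = 1.046e6 × 12.3 / (44.2×10⁹ × 9.333×10^-3) = 0.03120 rad.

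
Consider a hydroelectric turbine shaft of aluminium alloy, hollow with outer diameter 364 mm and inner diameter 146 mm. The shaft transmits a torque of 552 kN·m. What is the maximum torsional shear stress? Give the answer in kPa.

J = π(d_o⁴ − d_i⁴)/32 = π(0.364⁴ − 0.146⁴)/32 = 1.679×10^-3 m⁴.
τ_max = T·r/J = 552000 × 0.182 / 1.679×10^-3 = 5.984×10^7 Pa.

59800 kPa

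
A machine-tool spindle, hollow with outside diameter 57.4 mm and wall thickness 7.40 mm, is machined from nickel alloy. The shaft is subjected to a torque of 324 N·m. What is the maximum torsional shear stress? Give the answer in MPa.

J = π(d_o⁴ − d_i⁴)/32 = π(0.0574⁴ − 0.0426⁴)/32 = 7.424×10^-7 m⁴.
τ_max = T·r/J = 324.0 × 0.0287 / 7.424×10^-7 = 1.253×10^7 Pa.

12.5 MPa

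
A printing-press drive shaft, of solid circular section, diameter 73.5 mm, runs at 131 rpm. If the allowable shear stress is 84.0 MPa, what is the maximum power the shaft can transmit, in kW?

J = πd⁴/32 = π(0.0735)⁴/32 = 2.865×10^-6 m⁴.
T_max = τ_allow·J/r = 8.40×10^7 × 2.865×10^-6 / 0.0367 = 6549 N·m.
ω = 2π·131/60 = 13.72 rad/s, so P_max = T_max·ω = 8.984×10^4 W.

89.8 kW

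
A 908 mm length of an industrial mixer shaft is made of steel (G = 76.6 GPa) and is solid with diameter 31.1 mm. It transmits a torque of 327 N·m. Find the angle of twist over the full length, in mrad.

J = πd⁴/32 = π(0.0311)⁴/32 = 9.184×10^-8 m⁴.
θ = T·L/(G·J) = 327.0 × 0.908 / (76.6×10⁹ × 9.184×10^-8) = 0.04220 rad.

42.2 mrad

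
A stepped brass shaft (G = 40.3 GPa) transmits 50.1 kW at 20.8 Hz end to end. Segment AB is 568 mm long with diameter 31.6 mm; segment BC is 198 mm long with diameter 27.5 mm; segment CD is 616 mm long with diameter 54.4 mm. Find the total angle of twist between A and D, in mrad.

95.6 mrad

ω = 2π·20.8 = 130.7 rad/s, so T = P/ω = 50.1×10³ / 130.7 = 383.3 N·m.
J_AB = π(0.0316)⁴/32 = 9.79×10^-8 m⁴; J_BC = π(0.0275)⁴/32 = 5.61×10^-8 m⁴; J_CD = π(0.0544)⁴/32 = 8.60×10^-7 m⁴.
θ = (T/G)·Σ L_i/J_i = (383.3/40.3×10⁹)·(0.568/9.79×10^-8 + 0.198/5.61×10^-8 + 0.616/8.60×10^-7) = 0.09555 rad.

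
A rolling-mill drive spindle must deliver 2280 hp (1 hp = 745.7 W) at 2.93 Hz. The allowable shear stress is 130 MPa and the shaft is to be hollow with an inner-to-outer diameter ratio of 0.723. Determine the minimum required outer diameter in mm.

ω = 2π·2.93 = 18.41 rad/s, so T = P/ω = 2280×745.7 / 18.41 = 92350 N·m.
For a hollow shaft with d_i/d_o = 0.723: τ_max = 16T/(π d_o³ (1−k⁴)), so d_o = [16T/(π τ_allow (1−k⁴))]^(1/3) = [16·92350/(π·1.30×10^8·0.7268)]^(1/3) = 0.1708 m.

171 mm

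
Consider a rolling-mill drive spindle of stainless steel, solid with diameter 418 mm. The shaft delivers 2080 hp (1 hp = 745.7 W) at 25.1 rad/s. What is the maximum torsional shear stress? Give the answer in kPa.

4310 kPa

ω = 25.1 rad/s, so T = P/ω = 2080×745.7 / 25.10 = 61800 N·m.
J = πd⁴/32 = π(0.418)⁴/32 = 2.997×10^-3 m⁴.
τ_max = T·r/J = 61800 × 0.209 / 2.997×10^-3 = 4.309×10^6 Pa.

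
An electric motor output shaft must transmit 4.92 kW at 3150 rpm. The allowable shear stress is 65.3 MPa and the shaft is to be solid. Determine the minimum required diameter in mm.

ω = 2π·3150/60 = 329.9 rad/s, so T = P/ω = 4.92×10³ / 329.9 = 14.92 N·m.
For a solid shaft τ_max = 16T/(πd³), so d = (16T/(π τ_allow))^(1/3) = (16·14.92/(π·6.53×10^7))^(1/3) = 0.01052 m.

10.5 mm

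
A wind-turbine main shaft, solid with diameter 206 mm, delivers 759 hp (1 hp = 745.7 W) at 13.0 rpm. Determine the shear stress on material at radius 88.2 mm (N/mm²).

207 N/mm²

ω = 2π·13.0/60 = 1.361 rad/s, so T = P/ω = 759×745.7 / 1.361 = 415800 N·m.
J = πd⁴/32 = π(0.206)⁴/32 = 1.768×10^-4 m⁴.
Shear stress varies linearly with radius: τ = T·r/J = 415800 × 0.0882 / 1.768×10^-4 = 2.074×10^8 Pa.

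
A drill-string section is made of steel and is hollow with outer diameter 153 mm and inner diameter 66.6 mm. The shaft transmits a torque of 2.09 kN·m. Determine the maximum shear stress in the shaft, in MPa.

J = π(d_o⁴ − d_i⁴)/32 = π(0.153⁴ − 0.0666⁴)/32 = 5.187×10^-5 m⁴.
τ_max = T·r/J = 2090 × 0.0765 / 5.187×10^-5 = 3.083×10^6 Pa.

3.08 MPa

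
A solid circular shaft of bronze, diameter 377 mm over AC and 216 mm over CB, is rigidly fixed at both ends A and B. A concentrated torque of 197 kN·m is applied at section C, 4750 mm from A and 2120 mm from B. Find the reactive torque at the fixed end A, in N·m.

Compatibility: T_A·a/J_AC = T_B·b/J_CB with T_A + T_B = T₀.
J_AC = 1.98×10^-3 m⁴, J_CB = 2.14×10^-4 m⁴, so T_A = T₀·(J_AC/a)/((J_AC/a)+(J_CB/b)) = 158700 N·m, T_B = 38310 N·m.

159000 N·m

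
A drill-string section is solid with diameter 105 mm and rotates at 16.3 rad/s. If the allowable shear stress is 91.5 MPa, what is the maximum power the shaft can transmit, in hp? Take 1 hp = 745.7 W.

J = πd⁴/32 = π(0.105)⁴/32 = 1.193×10^-5 m⁴.
T_max = τ_allow·J/r = 9.15×10^7 × 1.193×10^-5 / 0.0525 = 20800 N·m.
ω = 16.3 rad/s, so P_max = T_max·ω = 3.390×10^5 W.

455 hp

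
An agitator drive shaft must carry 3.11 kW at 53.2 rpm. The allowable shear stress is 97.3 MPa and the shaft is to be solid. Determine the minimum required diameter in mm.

ω = 2π·53.2/60 = 5.571 rad/s, so T = P/ω = 3.11×10³ / 5.571 = 558.2 N·m.
For a solid shaft τ_max = 16T/(πd³), so d = (16T/(π τ_allow))^(1/3) = (16·558.2/(π·9.73×10^7))^(1/3) = 0.03080 m.

30.8 mm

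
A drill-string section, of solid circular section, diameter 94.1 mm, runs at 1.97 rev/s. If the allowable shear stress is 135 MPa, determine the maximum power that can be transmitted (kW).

273 kW

J = πd⁴/32 = π(0.0941)⁴/32 = 7.698×10^-6 m⁴.
T_max = τ_allow·J/r = 1.35×10^8 × 7.698×10^-6 / 0.0470 = 22090 N·m.
ω = 2π·1.97 = 12.38 rad/s, so P_max = T_max·ω = 2.734×10^5 W.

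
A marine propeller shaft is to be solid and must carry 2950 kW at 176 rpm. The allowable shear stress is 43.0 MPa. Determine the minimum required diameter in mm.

ω = 2π·176/60 = 18.43 rad/s, so T = P/ω = 2950×10³ / 18.43 = 160100 N·m.
For a solid shaft τ_max = 16T/(πd³), so d = (16T/(π τ_allow))^(1/3) = (16·160100/(π·4.30×10^7))^(1/3) = 0.2666 m.

267 mm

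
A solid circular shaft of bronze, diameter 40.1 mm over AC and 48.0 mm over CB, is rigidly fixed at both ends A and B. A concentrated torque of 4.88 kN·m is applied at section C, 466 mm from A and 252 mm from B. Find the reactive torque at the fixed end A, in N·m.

1020 N·m

Compatibility: T_A·a/J_AC = T_B·b/J_CB with T_A + T_B = T₀.
J_AC = 2.54×10^-7 m⁴, J_CB = 5.21×10^-7 m⁴, so T_A = T₀·(J_AC/a)/((J_AC/a)+(J_CB/b)) = 1017 N·m, T_B = 3863 N·m.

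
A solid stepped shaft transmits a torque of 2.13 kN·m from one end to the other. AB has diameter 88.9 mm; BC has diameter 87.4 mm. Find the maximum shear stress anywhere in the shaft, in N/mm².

16.2 N/mm²

Under the same torque, τ_max = 16T/(πd³) is largest where d is smallest — segment BC (d = 87.4 mm).
τ_max = 16·2130/(π·(0.0874)³) = 1.625×10^7 Pa.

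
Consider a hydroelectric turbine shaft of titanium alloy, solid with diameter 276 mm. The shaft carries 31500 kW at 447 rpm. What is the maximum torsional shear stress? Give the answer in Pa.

1.63e8 Pa

ω = 2π·447/60 = 46.81 rad/s, so T = P/ω = 31500×10³ / 46.81 = 672900 N·m.
J = πd⁴/32 = π(0.276)⁴/32 = 5.697×10^-4 m⁴.
τ_max = T·r/J = 672900 × 0.138 / 5.697×10^-4 = 1.630×10^8 Pa.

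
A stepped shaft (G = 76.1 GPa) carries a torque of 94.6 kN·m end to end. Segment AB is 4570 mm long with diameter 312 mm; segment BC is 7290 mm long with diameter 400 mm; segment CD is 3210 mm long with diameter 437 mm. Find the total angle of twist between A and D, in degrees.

0.620°

J_AB = π(0.312)⁴/32 = 9.30×10^-4 m⁴; J_BC = π(0.400)⁴/32 = 2.51×10^-3 m⁴; J_CD = π(0.437)⁴/32 = 3.58×10^-3 m⁴.
θ = (T/G)·Σ L_i/J_i = (94600/76.1×10⁹)·(4.57/9.30×10^-4 + 7.29/2.51×10^-3 + 3.21/3.58×10^-3) = 0.01083 rad.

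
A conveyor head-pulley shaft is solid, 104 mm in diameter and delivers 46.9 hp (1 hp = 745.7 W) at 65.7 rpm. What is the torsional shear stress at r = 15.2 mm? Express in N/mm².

ω = 2π·65.7/60 = 6.880 rad/s, so T = P/ω = 46.9×745.7 / 6.880 = 5083 N·m.
J = πd⁴/32 = π(0.104)⁴/32 = 1.149×10^-5 m⁴.
Shear stress varies linearly with radius: τ = T·r/J = 5083 × 0.0152 / 1.149×10^-5 = 6.727×10^6 Pa.

6.73 N/mm²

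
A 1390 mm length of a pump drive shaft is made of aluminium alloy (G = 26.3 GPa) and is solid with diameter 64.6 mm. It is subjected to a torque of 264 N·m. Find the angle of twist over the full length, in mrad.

J = πd⁴/32 = π(0.0646)⁴/32 = 1.710×10^-6 m⁴.
θ = T·L/(G·J) = 264.0 × 1.39 / (26.3×10⁹ × 1.710×10^-6) = 8.161×10^-3 rad.

8.16 mrad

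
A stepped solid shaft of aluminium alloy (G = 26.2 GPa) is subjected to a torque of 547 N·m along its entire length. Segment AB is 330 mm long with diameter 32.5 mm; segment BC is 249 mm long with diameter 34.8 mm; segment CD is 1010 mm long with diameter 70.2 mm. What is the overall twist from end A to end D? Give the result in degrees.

J_AB = π(0.0325)⁴/32 = 1.10×10^-7 m⁴; J_BC = π(0.0348)⁴/32 = 1.44×10^-7 m⁴; J_CD = π(0.0702)⁴/32 = 2.38×10^-6 m⁴.
θ = (T/G)·Σ L_i/J_i = (547.0/26.2×10⁹)·(0.330/1.10×10^-7 + 0.249/1.44×10^-7 + 1.01/2.38×10^-6) = 0.1079 rad.

6.18°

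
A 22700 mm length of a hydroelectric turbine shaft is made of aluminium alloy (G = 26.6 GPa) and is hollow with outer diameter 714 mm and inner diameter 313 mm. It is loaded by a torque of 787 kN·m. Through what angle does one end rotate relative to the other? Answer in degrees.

J = π(d_o⁴ − d_i⁴)/32 = π(0.714⁴ − 0.313⁴)/32 = 0.02457 m⁴.
θ = T·L/(G·J) = 787000 × 22.7 / (26.6×10⁹ × 0.02457) = 0.02733 rad.

1.57°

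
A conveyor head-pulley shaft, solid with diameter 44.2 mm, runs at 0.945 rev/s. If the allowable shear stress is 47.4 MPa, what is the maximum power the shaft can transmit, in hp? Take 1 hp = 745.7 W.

6.40 hp

J = πd⁴/32 = π(0.0442)⁴/32 = 3.747×10^-7 m⁴.
T_max = τ_allow·J/r = 4.74×10^7 × 3.747×10^-7 / 0.0221 = 803.7 N·m.
ω = 2π·0.945 = 5.938 rad/s, so P_max = T_max·ω = 4772 W.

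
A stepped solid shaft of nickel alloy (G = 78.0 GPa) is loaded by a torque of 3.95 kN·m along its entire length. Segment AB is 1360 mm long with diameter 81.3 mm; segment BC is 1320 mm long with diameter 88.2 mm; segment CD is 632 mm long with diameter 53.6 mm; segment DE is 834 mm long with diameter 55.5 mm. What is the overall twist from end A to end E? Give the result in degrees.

J_AB = π(0.0813)⁴/32 = 4.29×10^-6 m⁴; J_BC = π(0.0882)⁴/32 = 5.94×10^-6 m⁴; J_CD = π(0.0536)⁴/32 = 8.10×10^-7 m⁴; J_DE = π(0.0555)⁴/32 = 9.31×10^-7 m⁴.
θ = (T/G)·Σ L_i/J_i = (3950/78.0×10⁹)·(1.36/4.29×10^-6 + 1.32/5.94×10^-6 + 0.632/8.10×10^-7 + 0.834/9.31×10^-7) = 0.1121 rad.

6.43°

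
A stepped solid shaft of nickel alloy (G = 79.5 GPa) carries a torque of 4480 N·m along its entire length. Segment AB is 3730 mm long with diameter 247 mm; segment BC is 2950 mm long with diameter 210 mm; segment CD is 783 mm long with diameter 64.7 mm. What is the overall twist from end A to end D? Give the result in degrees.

J_AB = π(0.247)⁴/32 = 3.65×10^-4 m⁴; J_BC = π(0.210)⁴/32 = 1.91×10^-4 m⁴; J_CD = π(0.0647)⁴/32 = 1.72×10^-6 m⁴.
θ = (T/G)·Σ L_i/J_i = (4480/79.5×10⁹)·(3.73/3.65×10^-4 + 2.95/1.91×10^-4 + 0.783/1.72×10^-6) = 0.02709 rad.

1.55°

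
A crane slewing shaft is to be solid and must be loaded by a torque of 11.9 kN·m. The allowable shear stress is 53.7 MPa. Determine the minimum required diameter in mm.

104 mm

For a solid shaft τ_max = 16T/(πd³), so d = (16T/(π τ_allow))^(1/3) = (16·11900/(π·5.37×10^7))^(1/3) = 0.1041 m.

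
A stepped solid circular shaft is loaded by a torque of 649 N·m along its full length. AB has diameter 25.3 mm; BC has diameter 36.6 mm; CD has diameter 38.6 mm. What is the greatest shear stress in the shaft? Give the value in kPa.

Under the same torque, τ_max = 16T/(πd³) is largest where d is smallest — segment AB (d = 25.3 mm).
τ_max = 16·649.0/(π·(0.0253)³) = 2.041×10^8 Pa.

204000 kPa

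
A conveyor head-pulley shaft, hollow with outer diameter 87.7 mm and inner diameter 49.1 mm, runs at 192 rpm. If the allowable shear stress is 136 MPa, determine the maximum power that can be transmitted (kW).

327 kW

J = π(d_o⁴ − d_i⁴)/32 = π(0.0877⁴ − 0.0491⁴)/32 = 5.237×10^-6 m⁴.
T_max = τ_allow·J/r = 1.36×10^8 × 5.237×10^-6 / 0.0439 = 16240 N·m.
ω = 2π·192/60 = 20.11 rad/s, so P_max = T_max·ω = 3.266×10^5 W.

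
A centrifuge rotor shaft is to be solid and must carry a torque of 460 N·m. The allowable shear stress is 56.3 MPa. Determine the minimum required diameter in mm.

For a solid shaft τ_max = 16T/(πd³), so d = (16T/(π τ_allow))^(1/3) = (16·460.0/(π·5.63×10^7))^(1/3) = 0.03465 m.

34.7 mm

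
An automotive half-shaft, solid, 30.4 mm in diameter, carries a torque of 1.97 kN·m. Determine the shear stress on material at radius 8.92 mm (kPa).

J = πd⁴/32 = π(0.0304)⁴/32 = 8.385×10^-8 m⁴.
Shear stress varies linearly with radius: τ = T·r/J = 1970 × 0.00892 / 8.385×10^-8 = 2.096×10^8 Pa.

210000 kPa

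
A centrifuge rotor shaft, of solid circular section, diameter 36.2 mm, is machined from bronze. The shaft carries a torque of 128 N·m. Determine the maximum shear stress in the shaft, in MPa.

J = πd⁴/32 = π(0.0362)⁴/32 = 1.686×10^-7 m⁴.
τ_max = T·r/J = 128.0 × 0.0181 / 1.686×10^-7 = 1.374×10^7 Pa.

13.7 MPa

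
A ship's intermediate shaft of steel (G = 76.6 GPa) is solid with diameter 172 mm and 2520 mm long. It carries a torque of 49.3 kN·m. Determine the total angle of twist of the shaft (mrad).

18.9 mrad

J = πd⁴/32 = π(0.172)⁴/32 = 8.592×10^-5 m⁴.
θ = T·L/(G·J) = 49300 × 2.52 / (76.6×10⁹ × 8.592×10^-5) = 0.01888 rad.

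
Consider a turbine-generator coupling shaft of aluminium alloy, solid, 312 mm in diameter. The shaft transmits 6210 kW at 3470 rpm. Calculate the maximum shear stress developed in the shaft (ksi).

ω = 2π·3470/60 = 363.4 rad/s, so T = P/ω = 6210×10³ / 363.4 = 17090 N·m.
J = πd⁴/32 = π(0.312)⁴/32 = 9.303×10^-4 m⁴.
τ_max = T·r/J = 17090 × 0.156 / 9.303×10^-4 = 2.866×10^6 Pa.

0.416 ksi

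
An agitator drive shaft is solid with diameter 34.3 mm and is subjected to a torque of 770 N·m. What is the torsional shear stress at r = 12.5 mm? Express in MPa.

J = πd⁴/32 = π(0.0343)⁴/32 = 1.359×10^-7 m⁴.
Shear stress varies linearly with radius: τ = T·r/J = 770.0 × 0.0125 / 1.359×10^-7 = 7.083×10^7 Pa.

70.8 MPa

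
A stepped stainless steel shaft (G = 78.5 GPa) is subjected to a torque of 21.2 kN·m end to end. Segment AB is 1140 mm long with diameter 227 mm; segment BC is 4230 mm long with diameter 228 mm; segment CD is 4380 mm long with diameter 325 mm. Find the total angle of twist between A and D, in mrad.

J_AB = π(0.227)⁴/32 = 2.61×10^-4 m⁴; J_BC = π(0.228)⁴/32 = 2.65×10^-4 m⁴; J_CD = π(0.325)⁴/32 = 1.10×10^-3 m⁴.
θ = (T/G)·Σ L_i/J_i = (21200/78.5×10⁹)·(1.14/2.61×10^-4 + 4.23/2.65×10^-4 + 4.38/1.10×10^-3) = 6.567×10^-3 rad.

6.57 mrad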